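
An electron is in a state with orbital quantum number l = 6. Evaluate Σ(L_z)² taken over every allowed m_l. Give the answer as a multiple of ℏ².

m_l ∈ {-6, -5, -4, -3, -2, -1, 0, 1, 2, 3, 4, 5, 6}.
Summing m² from −6 to 6: Σ m_l² = 182.

Σ(L_z)² = 182 ℏ²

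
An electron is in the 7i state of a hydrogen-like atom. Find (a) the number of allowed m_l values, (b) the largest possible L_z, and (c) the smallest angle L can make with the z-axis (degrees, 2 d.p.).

7i means n = 7, l = 6.
There are 2l+1 = 13 values of m_l.
L_z,max = lℏ = 6ℏ.
cos θ_min = 6/√42, so θ_min ≈ 22.21°.

13 values; L_z,max = 6ℏ; θ_min ≈ 22.21°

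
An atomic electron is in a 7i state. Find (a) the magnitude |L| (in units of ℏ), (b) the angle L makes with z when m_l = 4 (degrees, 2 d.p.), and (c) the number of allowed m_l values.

The 7i subshell has l = 6.
|L| = ℏ√(6·7) = √42 ℏ ≈ 6.481ℏ.
For m_l = 4: cos θ = 4/√42, θ ≈ 51.89°.
There are 2l+1 = 13 values of m_l.

|L| = √42 ℏ ≈ 6.481ℏ; θ(m_l=4) ≈ 51.89°; 13 values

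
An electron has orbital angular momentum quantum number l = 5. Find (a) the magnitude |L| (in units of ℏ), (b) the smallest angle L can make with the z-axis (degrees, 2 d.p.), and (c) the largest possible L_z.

|L| = √30 ℏ ≈ 5.477ℏ; θ_min ≈ 24.09°; L_z,max = 5ℏ

|L| = ℏ√(5·6) = √30 ℏ ≈ 5.477ℏ.
cos θ_min = 5/√30, so θ_min ≈ 24.09°.
L_z,max = lℏ = 5ℏ.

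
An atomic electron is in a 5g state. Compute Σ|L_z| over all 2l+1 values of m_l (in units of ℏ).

For 5g, l = 4.
m_l ∈ {-4, -3, -2, -1, 0, 1, 2, 3, 4}.
Σ|m_l| = 2·4(4+1)/2 = 20.

Σ|L_z| = 20 ℏ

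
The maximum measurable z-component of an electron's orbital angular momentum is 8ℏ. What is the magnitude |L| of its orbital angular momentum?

|L| = 6√2 ℏ ≈ 8.485ℏ

L_z,max = lℏ, so l = 8.
Then |L| = ℏ√(8·9) = 6√2 ℏ.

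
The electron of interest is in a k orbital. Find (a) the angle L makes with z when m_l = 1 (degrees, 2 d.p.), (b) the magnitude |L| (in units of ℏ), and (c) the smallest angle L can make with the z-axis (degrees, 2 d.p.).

θ(m_l=1) ≈ 82.32°; |L| = 2√14 ℏ ≈ 7.483ℏ; θ_min ≈ 20.70°

For a k orbital, l = 7.
For m_l = 1: cos θ = 1/√56, θ ≈ 82.32°.
|L| = ℏ√(7·8) = 2√14 ℏ ≈ 7.483ℏ.
cos θ_min = 7/√56, so θ_min ≈ 20.70°.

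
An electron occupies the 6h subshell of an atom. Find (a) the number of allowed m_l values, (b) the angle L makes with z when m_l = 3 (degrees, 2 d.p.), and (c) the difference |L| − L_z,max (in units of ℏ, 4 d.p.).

The 6h subshell has l = 5.
There are 2l+1 = 11 values of m_l.
For m_l = 3: cos θ = 3/√30, θ ≈ 56.79°.
|L| − L_z,max = (√30 − 5)ℏ ≈ 0.4772ℏ.

11 values; θ(m_l=3) ≈ 56.79°; |L|−L_z,max ≈ 0.4772ℏ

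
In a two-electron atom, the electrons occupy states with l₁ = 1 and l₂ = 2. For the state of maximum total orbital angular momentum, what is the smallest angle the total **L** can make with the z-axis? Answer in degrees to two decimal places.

L runs from |1 − 2| = 1 to 1 + 2 = 3.
Allowed values: L = 1, 2, 3.
The maximum is L = 3, with |L_tot| = ℏ√(3·4) = 2√3 ℏ.
The minimum angle with z is arccos(3/√12) ≈ 30.00°.

θ_min ≈ 30.00°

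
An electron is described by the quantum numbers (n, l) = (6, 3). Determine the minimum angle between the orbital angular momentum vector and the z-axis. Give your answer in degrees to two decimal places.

θ_min ≈ 30.00°

|L| = ℏ√(l(l+1)) = 2√3 ℏ.
The smallest angle corresponds to the largest L_z, i.e. m_l = l = 3, giving L_z = 3ℏ.
cos θ_min = 3/√12, so θ_min ≈ 30.00°.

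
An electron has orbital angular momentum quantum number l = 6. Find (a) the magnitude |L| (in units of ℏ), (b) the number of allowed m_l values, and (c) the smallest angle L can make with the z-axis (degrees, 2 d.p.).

|L| = √42 ℏ ≈ 6.481ℏ; 13 values; θ_min ≈ 22.21°

|L| = ℏ√(6·7) = √42 ℏ ≈ 6.481ℏ.
There are 2l+1 = 13 values of m_l.
cos θ_min = 6/√42, so θ_min ≈ 22.21°.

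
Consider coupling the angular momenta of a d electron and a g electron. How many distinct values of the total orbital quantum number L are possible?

5

Angular momentum addition gives L = |l₁ − l₂|, …, l₁ + l₂.
So L can be 2, 3, 4, 5, 6.
That is 5 values.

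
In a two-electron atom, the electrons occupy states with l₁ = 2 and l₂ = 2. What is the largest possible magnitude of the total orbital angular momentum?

|L_tot|_max = 2√5 ℏ ≈ 4.472ℏ

Angular momentum addition gives L = |l₁ − l₂|, …, l₁ + l₂.
So L can be 0, 1, 2, 3, 4.
The largest magnitude corresponds to L = 4: |L_tot| = ℏ√(4·5) = 2√5 ℏ.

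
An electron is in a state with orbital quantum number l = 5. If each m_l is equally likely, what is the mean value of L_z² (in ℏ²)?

⟨L_z²⟩ = 10 ℏ²

m_l runs from −5 to 5, i.e. {-5, -4, -3, -2, -1, 0, 1, 2, 3, 4, 5}.
Average of L_z² over 11 states: 110/11 ℏ² = 10 ℏ².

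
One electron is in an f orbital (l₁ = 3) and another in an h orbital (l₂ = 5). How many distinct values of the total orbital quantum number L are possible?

Angular momentum addition gives L = |l₁ − l₂|, …, l₁ + l₂.
So L can be 2, 3, 4, 5, 6, 7, 8.
That is 7 values.

7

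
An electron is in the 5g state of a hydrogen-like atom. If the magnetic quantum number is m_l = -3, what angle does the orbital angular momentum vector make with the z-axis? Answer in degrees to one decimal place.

θ ≈ 132.1°

The 5g subshell has l = 4.
|L| = ℏ√(l(l+1)) = 2√5 ℏ.
L_z = m_l ℏ = −3ℏ.
cos θ = L_z/|L| = -3/√20, so θ ≈ 132.1°.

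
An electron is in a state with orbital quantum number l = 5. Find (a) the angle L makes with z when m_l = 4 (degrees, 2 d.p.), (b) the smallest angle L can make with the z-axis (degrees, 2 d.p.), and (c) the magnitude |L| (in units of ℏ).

For m_l = 4: cos θ = 4/√30, θ ≈ 43.09°.
cos θ_min = 5/√30, so θ_min ≈ 24.09°.
|L| = ℏ√(5·6) = √30 ℏ ≈ 5.477ℏ.

θ(m_l=4) ≈ 43.09°; θ_min ≈ 24.09°; |L| = √30 ℏ ≈ 5.477ℏ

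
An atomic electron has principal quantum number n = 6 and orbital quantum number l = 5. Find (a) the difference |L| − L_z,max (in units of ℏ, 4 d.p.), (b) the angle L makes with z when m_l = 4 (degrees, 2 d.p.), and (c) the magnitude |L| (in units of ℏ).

|L|−L_z,max ≈ 0.4772ℏ; θ(m_l=4) ≈ 43.09°; |L| = √30 ℏ ≈ 5.477ℏ

|L| − L_z,max = (√30 − 5)ℏ ≈ 0.4772ℏ.
For m_l = 4: cos θ = 4/√30, θ ≈ 43.09°.
|L| = ℏ√(5·6) = √30 ℏ ≈ 5.477ℏ.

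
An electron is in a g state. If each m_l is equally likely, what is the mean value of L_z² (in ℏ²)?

The letter g corresponds to l = 4.
m_l ∈ {-4, -3, -2, -1, 0, 1, 2, 3, 4}.
⟨L_z²⟩ = ℏ²·l(l+1)/3 = 6.667ℏ².

⟨L_z²⟩ = 6.667 ℏ²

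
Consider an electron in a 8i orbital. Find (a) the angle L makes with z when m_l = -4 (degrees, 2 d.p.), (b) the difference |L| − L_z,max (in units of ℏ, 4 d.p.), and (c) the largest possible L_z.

The 8i subshell has l = 6.
For m_l = -4: cos θ = -4/√42, θ ≈ 128.11°.
|L| − L_z,max = (√42 − 6)ℏ ≈ 0.4807ℏ.
L_z,max = lℏ = 6ℏ.

θ(m_l=-4) ≈ 128.11°; |L|−L_z,max ≈ 0.4807ℏ; L_z,max = 6ℏ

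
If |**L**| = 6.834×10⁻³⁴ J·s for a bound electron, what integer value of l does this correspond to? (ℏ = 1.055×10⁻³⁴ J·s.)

l = 6

Dividing by ℏ: |L|/ℏ ≈ 6.478.
(|L|/ℏ)² = l(l+1) ≈ 41.96 ⇒ l = 6.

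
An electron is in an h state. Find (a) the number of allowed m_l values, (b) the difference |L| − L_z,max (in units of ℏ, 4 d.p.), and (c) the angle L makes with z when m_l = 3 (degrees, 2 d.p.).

11 values; |L|−L_z,max ≈ 0.4772ℏ; θ(m_l=3) ≈ 56.79°

An h state has l = 5.
There are 2l+1 = 11 values of m_l.
|L| − L_z,max = (√30 − 5)ℏ ≈ 0.4772ℏ.
For m_l = 3: cos θ = 3/√30, θ ≈ 56.79°.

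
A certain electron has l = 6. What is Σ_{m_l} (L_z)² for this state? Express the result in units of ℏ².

Σ(L_z)² = 182 ℏ²

m_l runs from −6 to 6, i.e. {-6, -5, -4, -3, -2, -1, 0, 1, 2, 3, 4, 5, 6}.
Σ m_l² = 2·(1 + 4 + 9 + 16 + 25 + 36) = 182.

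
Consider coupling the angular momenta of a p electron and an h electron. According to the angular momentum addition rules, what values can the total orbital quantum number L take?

L = 4, 5, 6

Angular momentum addition gives L = |l₁ − l₂|, …, l₁ + l₂.
Allowed values: L = 4, 5, 6.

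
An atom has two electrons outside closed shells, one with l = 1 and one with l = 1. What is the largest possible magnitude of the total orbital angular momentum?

By the triangle rule, |l₁ − l₂| ≤ L ≤ l₁ + l₂.
L ∈ {0, 1, 2}.
The largest magnitude corresponds to L = 2: |L_tot| = ℏ√(2·3) = √6 ℏ.

|L_tot|_max = √6 ℏ ≈ 2.449ℏ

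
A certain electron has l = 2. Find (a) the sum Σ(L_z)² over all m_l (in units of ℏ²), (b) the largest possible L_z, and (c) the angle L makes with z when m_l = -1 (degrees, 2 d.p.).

Σ m_l² = 10, so Σ(L_z)² = 10 ℏ².
L_z,max = lℏ = 2ℏ.
For m_l = -1: cos θ = -1/√6, θ ≈ 114.09°.

Σ(L_z)² = 10 ℏ²; L_z,max = 2ℏ; θ(m_l=-1) ≈ 114.09°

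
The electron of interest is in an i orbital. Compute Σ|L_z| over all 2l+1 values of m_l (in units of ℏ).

I corresponds to l = 6.
m_l runs from −6 to 6, i.e. {-6, -5, -4, -3, -2, -1, 0, 1, 2, 3, 4, 5, 6}.
Σ|m_l| = l(l+1) = 42.

Σ|L_z| = 42 ℏ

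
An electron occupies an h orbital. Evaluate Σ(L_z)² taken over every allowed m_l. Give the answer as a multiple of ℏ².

Σ(L_z)² = 110 ℏ²

The letter h corresponds to l = 5.
m_l ∈ {-5, -4, -3, -2, -1, 0, 1, 2, 3, 4, 5}.
Σ m_l² = l(l+1)(2l+1)/3 = 5·6·11/3 = 110.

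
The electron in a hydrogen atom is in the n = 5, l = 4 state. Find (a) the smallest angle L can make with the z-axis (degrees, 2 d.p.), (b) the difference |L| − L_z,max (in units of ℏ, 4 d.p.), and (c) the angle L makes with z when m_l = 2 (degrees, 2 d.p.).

cos θ_min = 4/√20, so θ_min ≈ 26.57°.
|L| − L_z,max = (2√5 − 4)ℏ ≈ 0.4721ℏ.
For m_l = 2: cos θ = 2/√20, θ ≈ 63.43°.

θ_min ≈ 26.57°; |L|−L_z,max ≈ 0.4721ℏ; θ(m_l=2) ≈ 63.43°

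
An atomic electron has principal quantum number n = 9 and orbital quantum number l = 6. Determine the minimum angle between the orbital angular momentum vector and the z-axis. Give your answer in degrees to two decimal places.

θ_min ≈ 22.21°

|L| = √(l(l+1)) ℏ = √42 ℏ.
The smallest angle corresponds to the largest L_z, i.e. m_l = l = 6, giving L_z = 6ℏ.
cos θ_min = 6/√42, so θ_min ≈ 22.21°.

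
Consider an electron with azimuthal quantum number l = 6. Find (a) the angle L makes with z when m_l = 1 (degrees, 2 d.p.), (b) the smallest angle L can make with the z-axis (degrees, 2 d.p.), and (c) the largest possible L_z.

θ(m_l=1) ≈ 81.12°; θ_min ≈ 22.21°; L_z,max = 6ℏ

For m_l = 1: cos θ = 1/√42, θ ≈ 81.12°.
cos θ_min = 6/√42, so θ_min ≈ 22.21°.
L_z,max = lℏ = 6ℏ.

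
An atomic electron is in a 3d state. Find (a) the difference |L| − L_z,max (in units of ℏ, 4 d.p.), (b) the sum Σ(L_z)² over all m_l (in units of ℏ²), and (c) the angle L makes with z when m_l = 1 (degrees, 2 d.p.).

The 3d subshell has l = 2.
|L| − L_z,max = (√6 − 2)ℏ ≈ 0.4495ℏ.
Σ m_l² = 10, so Σ(L_z)² = 10 ℏ².
For m_l = 1: cos θ = 1/√6, θ ≈ 65.91°.

|L|−L_z,max ≈ 0.4495ℏ; Σ(L_z)² = 10 ℏ²; θ(m_l=1) ≈ 65.91°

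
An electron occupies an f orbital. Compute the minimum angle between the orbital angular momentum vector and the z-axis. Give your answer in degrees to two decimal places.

θ_min ≈ 30.00°

For an f orbital, l = 3.
|L|² = l(l+1)ℏ² = 12ℏ², so |L| = 2√3 ℏ.
The smallest angle corresponds to the largest L_z, i.e. m_l = l = 3, giving L_z = 3ℏ.
cos θ_min = 3/√12, so θ_min ≈ 30.00°.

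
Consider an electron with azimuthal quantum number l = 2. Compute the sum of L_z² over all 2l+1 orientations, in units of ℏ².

m_l runs from −2 to 2, i.e. {-2, -1, 0, 1, 2}.
Σ m_l² = l(l+1)(2l+1)/3 = 2·3·5/3 = 10.

Σ(L_z)² = 10 ℏ²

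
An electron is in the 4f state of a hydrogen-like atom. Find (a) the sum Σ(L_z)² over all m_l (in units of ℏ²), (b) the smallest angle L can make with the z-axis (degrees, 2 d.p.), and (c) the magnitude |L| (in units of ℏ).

The 4f subshell has l = 3.
Σ m_l² = 28, so Σ(L_z)² = 28 ℏ².
cos θ_min = 3/√12, so θ_min ≈ 30.00°.
|L| = ℏ√(3·4) = 2√3 ℏ ≈ 3.464ℏ.

Σ(L_z)² = 28 ℏ²; θ_min ≈ 30.00°; |L| = 2√3 ℏ ≈ 3.464ℏ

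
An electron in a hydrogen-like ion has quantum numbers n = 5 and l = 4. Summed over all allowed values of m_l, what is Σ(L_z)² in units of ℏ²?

Σ(L_z)² = 60 ℏ²

The allowed m_l values are -4, -3, -2, -1, 0, 1, 2, 3, 4.
Summing m² from −4 to 4: Σ m_l² = 60.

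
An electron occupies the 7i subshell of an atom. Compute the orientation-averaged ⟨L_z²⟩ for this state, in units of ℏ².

7i means n = 7, l = 6.
m_l runs from −6 to 6, i.e. {-6, -5, -4, -3, -2, -1, 0, 1, 2, 3, 4, 5, 6}.
Average of L_z² over 13 states: 182/13 ℏ² = 14 ℏ².

⟨L_z²⟩ = 14 ℏ²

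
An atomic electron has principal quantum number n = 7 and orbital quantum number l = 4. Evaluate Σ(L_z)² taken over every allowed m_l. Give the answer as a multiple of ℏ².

Σ(L_z)² = 60 ℏ²

m_l ∈ {-4, -3, -2, -1, 0, 1, 2, 3, 4}.
Summing m² from −4 to 4: Σ m_l² = 60.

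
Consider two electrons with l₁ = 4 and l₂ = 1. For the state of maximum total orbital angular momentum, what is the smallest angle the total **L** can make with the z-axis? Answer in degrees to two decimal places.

The total orbital quantum number L ranges from |l₁ − l₂| to l₁ + l₂ in integer steps.
Allowed values: L = 3, 4, 5.
The maximum is L = 5, with |L_tot| = ℏ√(5·6) = √30 ℏ.
The minimum angle with z is arccos(5/√30) ≈ 24.09°.

θ_min ≈ 24.09°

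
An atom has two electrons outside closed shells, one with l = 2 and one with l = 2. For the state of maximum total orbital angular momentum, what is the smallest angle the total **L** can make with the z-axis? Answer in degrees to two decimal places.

L runs from |2 − 2| = 0 to 2 + 2 = 4.
So L can be 0, 1, 2, 3, 4.
The maximum is L = 4, with |L_tot| = ℏ√(4·5) = 2√5 ℏ.
The minimum angle with z is arccos(4/√20) ≈ 26.57°.

θ_min ≈ 26.57°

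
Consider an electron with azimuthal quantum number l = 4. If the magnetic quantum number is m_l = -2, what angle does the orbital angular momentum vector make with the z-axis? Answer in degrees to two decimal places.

|L| = ℏ√(l(l+1)) = 2√5 ℏ.
L_z = m_l ℏ = −2ℏ.
cos θ = L_z/|L| = -2/√20, so θ ≈ 116.57°.

θ ≈ 116.57°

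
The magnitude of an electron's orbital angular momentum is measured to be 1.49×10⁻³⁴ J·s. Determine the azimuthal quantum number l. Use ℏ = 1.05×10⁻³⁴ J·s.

l = 1

Dividing by ℏ: |L|/ℏ ≈ 1.419.
l(l+1) ≈ 1.419² ≈ 2.01, so l = 1.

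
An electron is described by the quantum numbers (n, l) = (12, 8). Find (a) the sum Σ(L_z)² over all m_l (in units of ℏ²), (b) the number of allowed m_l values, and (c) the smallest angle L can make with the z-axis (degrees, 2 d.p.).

Σ(L_z)² = 408 ℏ²; 17 values; θ_min ≈ 19.47°

Σ m_l² = 408, so Σ(L_z)² = 408 ℏ².
There are 2l+1 = 17 values of m_l.
cos θ_min = 8/√72, so θ_min ≈ 19.47°.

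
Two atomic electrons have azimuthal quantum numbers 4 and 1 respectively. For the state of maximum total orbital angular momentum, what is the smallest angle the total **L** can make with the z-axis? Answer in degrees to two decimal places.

θ_min ≈ 24.09°

The total orbital quantum number L ranges from |l₁ − l₂| to l₁ + l₂ in integer steps.
So L can be 3, 4, 5.
The maximum is L = 5, with |L_tot| = ℏ√(5·6) = √30 ℏ.
The minimum angle with z is arccos(5/√30) ≈ 24.09°.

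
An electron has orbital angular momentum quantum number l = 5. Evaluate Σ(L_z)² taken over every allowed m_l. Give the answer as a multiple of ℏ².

The allowed m_l values are -5, -4, -3, -2, -1, 0, 1, 2, 3, 4, 5.
Σ m_l² = l(l+1)(2l+1)/3 = 5·6·11/3 = 110.

Σ(L_z)² = 110 ℏ²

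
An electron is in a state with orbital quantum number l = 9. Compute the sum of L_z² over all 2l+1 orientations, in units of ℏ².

m_l runs from −9 to 9, i.e. {-9, -8, -7, -6, -5, -4, -3, -2, -1, 0, 1, 2, 3, 4, 5, 6, 7, 8, 9}.
Σ m_l² = l(l+1)(2l+1)/3 = 9·10·19/3 = 570.

Σ(L_z)² = 570 ℏ²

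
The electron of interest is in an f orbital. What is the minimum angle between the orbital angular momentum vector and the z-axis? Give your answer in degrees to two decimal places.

θ_min ≈ 30.00°

The letter f corresponds to l = 3.
|L| = ℏ√(l(l+1)) = 2√3 ℏ.
The smallest angle corresponds to the largest L_z, i.e. m_l = l = 3, giving L_z = 3ℏ.
cos θ_min = 3/√12, so θ_min ≈ 30.00°.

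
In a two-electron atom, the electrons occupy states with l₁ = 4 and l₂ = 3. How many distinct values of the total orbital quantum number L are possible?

7

By the triangle rule, |l₁ − l₂| ≤ L ≤ l₁ + l₂.
L ∈ {1, 2, 3, 4, 5, 6, 7}.
That is 7 values.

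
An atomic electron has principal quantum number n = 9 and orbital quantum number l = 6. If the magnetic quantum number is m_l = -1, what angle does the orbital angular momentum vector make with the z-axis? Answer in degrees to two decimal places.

θ ≈ 98.88°

|L| = ℏ√(l(l+1)) = √42 ℏ.
L_z = m_l ℏ = −1ℏ.
cos θ = L_z/|L| = -1/√42, so θ ≈ 98.88°.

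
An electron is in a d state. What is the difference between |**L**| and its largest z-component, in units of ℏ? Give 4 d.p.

|L| − L_z,max ≈ 0.4495ℏ

The letter d corresponds to l = 2.
|L| = √6 ℏ ≈ 2.4495ℏ, while L_z,max = lℏ = 2ℏ.
The difference is (√6 − 2)ℏ ≈ 0.4495ℏ.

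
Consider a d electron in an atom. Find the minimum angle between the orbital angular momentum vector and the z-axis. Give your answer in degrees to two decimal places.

For a d orbital, l = 2.
|L|² = l(l+1)ℏ² = 6ℏ², so |L| = √6 ℏ.
The smallest angle corresponds to the largest L_z, i.e. m_l = l = 2, giving L_z = 2ℏ.
cos θ_min = 2/√6, so θ_min ≈ 35.26°.

θ_min ≈ 35.26°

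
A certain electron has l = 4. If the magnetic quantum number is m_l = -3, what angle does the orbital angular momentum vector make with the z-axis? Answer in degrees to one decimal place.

θ ≈ 132.1°

|L|² = l(l+1)ℏ² = 20ℏ², so |L| = 2√5 ℏ.
L_z = m_l ℏ = −3ℏ.
cos θ = L_z/|L| = -3/√20, so θ ≈ 132.1°.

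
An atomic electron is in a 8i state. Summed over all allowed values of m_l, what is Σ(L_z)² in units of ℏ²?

8i means n = 8, l = 6.
m_l ∈ {-6, -5, -4, -3, -2, -1, 0, 1, 2, 3, 4, 5, 6}.
Σ m_l² = l(l+1)(2l+1)/3 = 6·7·13/3 = 182.

Σ(L_z)² = 182 ℏ²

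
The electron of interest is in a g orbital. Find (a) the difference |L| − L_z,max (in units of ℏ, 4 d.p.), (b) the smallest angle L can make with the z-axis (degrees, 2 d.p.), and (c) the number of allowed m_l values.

The letter g corresponds to l = 4.
|L| − L_z,max = (2√5 − 4)ℏ ≈ 0.4721ℏ.
cos θ_min = 4/√20, so θ_min ≈ 26.57°.
There are 2l+1 = 9 values of m_l.

|L|−L_z,max ≈ 0.4721ℏ; θ_min ≈ 26.57°; 9 values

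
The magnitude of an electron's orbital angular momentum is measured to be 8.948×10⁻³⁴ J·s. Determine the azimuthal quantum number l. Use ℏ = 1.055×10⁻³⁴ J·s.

l = 8

Dividing by ℏ: |L|/ℏ ≈ 8.482.
Set l(l+1) = 71.94; the integer solution is l = 8.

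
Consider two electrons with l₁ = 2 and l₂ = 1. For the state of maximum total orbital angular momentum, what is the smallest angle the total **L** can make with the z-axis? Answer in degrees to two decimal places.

θ_min ≈ 30.00°

The total orbital quantum number L ranges from |l₁ − l₂| to l₁ + l₂ in integer steps.
Allowed values: L = 1, 2, 3.
The maximum is L = 3, with |L_tot| = ℏ√(3·4) = 2√3 ℏ.
The minimum angle with z is arccos(3/√12) ≈ 30.00°.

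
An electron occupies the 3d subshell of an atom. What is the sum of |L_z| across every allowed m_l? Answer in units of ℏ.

3d means n = 3, l = 2.
m_l runs from −2 to 2, i.e. {-2, -1, 0, 1, 2}.
Σ|m_l| = l(l+1) = 6.

Σ|L_z| = 6 ℏ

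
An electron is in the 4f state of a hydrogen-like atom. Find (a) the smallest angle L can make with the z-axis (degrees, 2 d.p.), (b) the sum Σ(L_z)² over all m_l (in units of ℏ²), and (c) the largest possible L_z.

4f means n = 4, l = 3.
cos θ_min = 3/√12, so θ_min ≈ 30.00°.
Σ m_l² = 28, so Σ(L_z)² = 28 ℏ².
L_z,max = lℏ = 3ℏ.

θ_min ≈ 30.00°; Σ(L_z)² = 28 ℏ²; L_z,max = 3ℏ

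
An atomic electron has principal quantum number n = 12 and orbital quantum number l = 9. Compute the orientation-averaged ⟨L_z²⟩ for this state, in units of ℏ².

m_l runs from −9 to 9, i.e. {-9, -8, -7, -6, -5, -4, -3, -2, -1, 0, 1, 2, 3, 4, 5, 6, 7, 8, 9}.
⟨L_z²⟩ = ℏ²·(Σ m_l²)/(2l+1) = ℏ²·570/19 = 30ℏ².

⟨L_z²⟩ = 30 ℏ²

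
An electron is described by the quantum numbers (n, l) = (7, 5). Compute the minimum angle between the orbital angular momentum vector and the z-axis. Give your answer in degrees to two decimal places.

θ_min ≈ 24.09°

|L|² = l(l+1)ℏ² = 30ℏ², so |L| = √30 ℏ.
The smallest angle corresponds to the largest L_z, i.e. m_l = l = 5, giving L_z = 5ℏ.
cos θ_min = 5/√30, so θ_min ≈ 24.09°.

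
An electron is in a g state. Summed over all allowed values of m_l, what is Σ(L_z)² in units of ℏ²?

For a g orbital, l = 4.
The allowed m_l values are -4, -3, -2, -1, 0, 1, 2, 3, 4.
Σ m_l² = 2·(1 + 4 + 9 + 16) = 60.

Σ(L_z)² = 60 ℏ²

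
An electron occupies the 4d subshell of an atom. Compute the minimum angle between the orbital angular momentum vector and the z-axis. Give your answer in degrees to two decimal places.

The 4d subshell has l = 2.
|L| = √(l(l+1)) ℏ = √6 ℏ.
The smallest angle corresponds to the largest L_z, i.e. m_l = l = 2, giving L_z = 2ℏ.
cos θ_min = 2/√6, so θ_min ≈ 35.26°.

θ_min ≈ 35.26°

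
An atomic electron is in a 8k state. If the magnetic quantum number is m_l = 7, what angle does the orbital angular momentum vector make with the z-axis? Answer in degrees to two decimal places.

For 8k, l = 7.
|L| = √(l(l+1)) ℏ = 2√14 ℏ.
L_z = m_l ℏ = 7ℏ.
cos θ = L_z/|L| = 7/√56, so θ ≈ 20.70°.

θ ≈ 20.70°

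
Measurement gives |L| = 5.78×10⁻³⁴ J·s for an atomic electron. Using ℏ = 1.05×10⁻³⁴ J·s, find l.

Dividing by ℏ: |L|/ℏ ≈ 5.505.
l(l+1) ≈ 5.505² ≈ 30.30, so l = 5.

l = 5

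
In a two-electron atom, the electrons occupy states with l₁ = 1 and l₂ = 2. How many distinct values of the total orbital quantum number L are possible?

3

The total orbital quantum number L ranges from |l₁ − l₂| to l₁ + l₂ in integer steps.
L ∈ {1, 2, 3}.
That is 3 values.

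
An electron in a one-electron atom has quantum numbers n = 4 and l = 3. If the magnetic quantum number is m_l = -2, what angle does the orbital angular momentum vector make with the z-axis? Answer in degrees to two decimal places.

|L| = ℏ√(l(l+1)) = 2√3 ℏ.
L_z = m_l ℏ = −2ℏ.
cos θ = L_z/|L| = -2/√12, so θ ≈ 125.26°.

θ ≈ 125.26°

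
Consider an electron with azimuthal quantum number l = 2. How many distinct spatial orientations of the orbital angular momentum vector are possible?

The number of m_l values is 2l + 1 = 2·2 + 1 = 5.

5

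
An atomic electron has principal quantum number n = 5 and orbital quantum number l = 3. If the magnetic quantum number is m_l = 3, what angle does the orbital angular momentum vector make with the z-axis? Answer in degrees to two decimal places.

|L| = ℏ√(l(l+1)) = 2√3 ℏ.
L_z = m_l ℏ = 3ℏ.
cos θ = L_z/|L| = 3/√12, so θ ≈ 30.00°.

θ ≈ 30.00°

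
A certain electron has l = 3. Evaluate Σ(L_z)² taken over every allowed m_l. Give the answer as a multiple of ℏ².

The allowed m_l values are -3, -2, -1, 0, 1, 2, 3.
Σ m_l² = 2·(1 + 4 + 9) = 28.

Σ(L_z)² = 28 ℏ²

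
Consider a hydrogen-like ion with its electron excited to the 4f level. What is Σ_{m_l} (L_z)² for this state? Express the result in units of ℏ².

The 4f level has l = 3.
m_l runs from −3 to 3, i.e. {-3, -2, -1, 0, 1, 2, 3}.
Σ m_l² = 2·(1 + 4 + 9) = 28.

Σ(L_z)² = 28 ℏ²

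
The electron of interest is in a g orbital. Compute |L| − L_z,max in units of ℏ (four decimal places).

For a g orbital, l = 4.
|L| = 2√5 ℏ ≈ 4.4721ℏ, while L_z,max = lℏ = 4ℏ.
The difference is (2√5 − 4)ℏ ≈ 0.4721ℏ.

|L| − L_z,max ≈ 0.4721ℏ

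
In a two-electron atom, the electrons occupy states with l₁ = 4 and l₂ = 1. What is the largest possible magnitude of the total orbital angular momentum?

|L_tot|_max = √30 ℏ ≈ 5.477ℏ

L runs from |4 − 1| = 3 to 4 + 1 = 5.
Allowed values: L = 3, 4, 5.
The largest magnitude corresponds to L = 5: |L_tot| = ℏ√(5·6) = √30 ℏ.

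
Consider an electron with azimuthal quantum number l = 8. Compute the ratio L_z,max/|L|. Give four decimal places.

L_z,max/|L| = 0.9428

|L| = 6√2 ℏ ≈ 8.4853ℏ, while L_z,max = lℏ = 8ℏ.
L_z,max/|L| = 8/√72 = 0.9428.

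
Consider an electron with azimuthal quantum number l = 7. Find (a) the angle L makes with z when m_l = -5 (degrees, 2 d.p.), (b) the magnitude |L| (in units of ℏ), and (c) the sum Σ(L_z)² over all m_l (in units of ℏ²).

θ(m_l=-5) ≈ 131.92°; |L| = 2√14 ℏ ≈ 7.483ℏ; Σ(L_z)² = 280 ℏ²

For m_l = -5: cos θ = -5/√56, θ ≈ 131.92°.
|L| = ℏ√(7·8) = 2√14 ℏ ≈ 7.483ℏ.
Σ m_l² = 280, so Σ(L_z)² = 280 ℏ².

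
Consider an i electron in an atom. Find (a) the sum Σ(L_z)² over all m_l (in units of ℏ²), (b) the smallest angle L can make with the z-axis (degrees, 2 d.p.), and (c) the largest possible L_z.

Σ(L_z)² = 182 ℏ²; θ_min ≈ 22.21°; L_z,max = 6ℏ

An i state has l = 6.
Σ m_l² = 182, so Σ(L_z)² = 182 ℏ².
cos θ_min = 6/√42, so θ_min ≈ 22.21°.
L_z,max = lℏ = 6ℏ.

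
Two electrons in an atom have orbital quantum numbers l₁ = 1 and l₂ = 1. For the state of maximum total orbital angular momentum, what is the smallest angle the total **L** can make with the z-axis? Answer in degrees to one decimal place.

The total orbital quantum number L ranges from |l₁ − l₂| to l₁ + l₂ in integer steps.
So L can be 0, 1, 2.
The maximum is L = 2, with |L_tot| = ℏ√(2·3) = √6 ℏ.
The minimum angle with z is arccos(2/√6) ≈ 35.3°.

θ_min ≈ 35.3°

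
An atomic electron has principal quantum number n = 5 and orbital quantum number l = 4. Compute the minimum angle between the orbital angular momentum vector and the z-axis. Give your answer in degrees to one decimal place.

|L|² = l(l+1)ℏ² = 20ℏ², so |L| = 2√5 ℏ.
The smallest angle corresponds to the largest L_z, i.e. m_l = l = 4, giving L_z = 4ℏ.
cos θ_min = 4/√20, so θ_min ≈ 26.6°.

θ_min ≈ 26.6°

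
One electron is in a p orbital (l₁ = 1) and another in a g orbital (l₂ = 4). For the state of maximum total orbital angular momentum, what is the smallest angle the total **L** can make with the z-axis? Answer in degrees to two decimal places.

θ_min ≈ 24.09°

Angular momentum addition gives L = |l₁ − l₂|, …, l₁ + l₂.
L ∈ {3, 4, 5}.
The maximum is L = 5, with |L_tot| = ℏ√(5·6) = √30 ℏ.
The minimum angle with z is arccos(5/√30) ≈ 24.09°.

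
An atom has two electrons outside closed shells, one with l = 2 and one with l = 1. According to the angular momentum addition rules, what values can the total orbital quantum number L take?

L = 1, 2, 3

L runs from |2 − 1| = 1 to 2 + 1 = 3.
Allowed values: L = 1, 2, 3.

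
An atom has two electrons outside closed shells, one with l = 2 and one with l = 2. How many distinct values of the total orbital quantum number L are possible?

5

By the triangle rule, |l₁ − l₂| ≤ L ≤ l₁ + l₂.
So L can be 0, 1, 2, 3, 4.
That is 5 values.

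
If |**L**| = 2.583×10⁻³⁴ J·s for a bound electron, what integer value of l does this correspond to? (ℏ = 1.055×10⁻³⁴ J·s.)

In units of ℏ, |L| ≈ 2.448.
(|L|/ℏ)² = l(l+1) ≈ 5.99 ⇒ l = 2.

l = 2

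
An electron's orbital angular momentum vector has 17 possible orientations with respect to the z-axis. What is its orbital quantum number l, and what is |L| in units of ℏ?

2l + 1 = 17 ⇒ l = 8.
|L| = ℏ√(l(l+1)) = ℏ√(8·9) = 6√2 ℏ.

l = 8, |L| = 6√2 ℏ ≈ 8.485ℏ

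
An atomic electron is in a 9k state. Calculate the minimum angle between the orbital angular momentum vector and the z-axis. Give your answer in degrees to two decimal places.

θ_min ≈ 20.70°

9k means n = 9, l = 7.
|L|² = l(l+1)ℏ² = 56ℏ², so |L| = 2√14 ℏ.
The smallest angle corresponds to the largest L_z, i.e. m_l = l = 7, giving L_z = 7ℏ.
cos θ_min = 7/√56, so θ_min ≈ 20.70°.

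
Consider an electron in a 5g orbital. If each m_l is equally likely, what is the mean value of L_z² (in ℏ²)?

5g means n = 5, l = 4.
The allowed m_l values are -4, -3, -2, -1, 0, 1, 2, 3, 4.
⟨L_z²⟩ = ℏ²·(Σ m_l²)/(2l+1) = ℏ²·60/9 = 6.667ℏ².

⟨L_z²⟩ = 6.667 ℏ²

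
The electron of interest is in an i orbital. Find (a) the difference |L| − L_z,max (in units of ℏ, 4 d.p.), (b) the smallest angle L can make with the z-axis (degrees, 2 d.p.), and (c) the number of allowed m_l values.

|L|−L_z,max ≈ 0.4807ℏ; θ_min ≈ 22.21°; 13 values

An i state has l = 6.
|L| − L_z,max = (√42 − 6)ℏ ≈ 0.4807ℏ.
cos θ_min = 6/√42, so θ_min ≈ 22.21°.
There are 2l+1 = 13 values of m_l.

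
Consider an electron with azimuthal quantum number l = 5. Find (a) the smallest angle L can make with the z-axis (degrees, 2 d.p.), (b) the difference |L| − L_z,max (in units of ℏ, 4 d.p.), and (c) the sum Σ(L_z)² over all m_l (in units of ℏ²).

cos θ_min = 5/√30, so θ_min ≈ 24.09°.
|L| − L_z,max = (√30 − 5)ℏ ≈ 0.4772ℏ.
Σ m_l² = 110, so Σ(L_z)² = 110 ℏ².

θ_min ≈ 24.09°; |L|−L_z,max ≈ 0.4772ℏ; Σ(L_z)² = 110 ℏ²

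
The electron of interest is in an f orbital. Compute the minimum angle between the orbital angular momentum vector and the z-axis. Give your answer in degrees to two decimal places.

θ_min ≈ 30.00°

An f state has l = 3.
|L|² = l(l+1)ℏ² = 12ℏ², so |L| = 2√3 ℏ.
The smallest angle corresponds to the largest L_z, i.e. m_l = l = 3, giving L_z = 3ℏ.
cos θ_min = 3/√12, so θ_min ≈ 30.00°.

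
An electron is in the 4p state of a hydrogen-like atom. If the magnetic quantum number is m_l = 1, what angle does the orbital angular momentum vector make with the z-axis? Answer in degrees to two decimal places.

θ ≈ 45.00°

4p means n = 4, l = 1.
|L| = √(l(l+1)) ℏ = √2 ℏ.
L_z = m_l ℏ = 1ℏ.
cos θ = L_z/|L| = 1/√2, so θ ≈ 45.00°.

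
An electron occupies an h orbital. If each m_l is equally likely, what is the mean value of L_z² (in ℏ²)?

For an h orbital, l = 5.
m_l runs from −5 to 5, i.e. {-5, -4, -3, -2, -1, 0, 1, 2, 3, 4, 5}.
⟨L_z²⟩ = ℏ²·l(l+1)/3 = 10ℏ².

⟨L_z²⟩ = 10 ℏ²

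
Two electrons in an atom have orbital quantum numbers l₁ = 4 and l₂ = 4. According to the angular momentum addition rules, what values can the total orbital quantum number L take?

L = 0, 1, 2, 3, 4, 5, 6, 7, 8

The total orbital quantum number L ranges from |l₁ − l₂| to l₁ + l₂ in integer steps.
Allowed values: L = 0, 1, 2, 3, 4, 5, 6, 7, 8.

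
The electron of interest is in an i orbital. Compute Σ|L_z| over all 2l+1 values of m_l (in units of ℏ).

I corresponds to l = 6.
The allowed m_l values are -6, -5, -4, -3, -2, -1, 0, 1, 2, 3, 4, 5, 6.
Σ|m_l| = 2(1+2+…+6) = 42.

Σ|L_z| = 42 ℏ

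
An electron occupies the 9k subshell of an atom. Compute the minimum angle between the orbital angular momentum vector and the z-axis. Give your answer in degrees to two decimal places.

9k means n = 9, l = 7.
|L|² = l(l+1)ℏ² = 56ℏ², so |L| = 2√14 ℏ.
The smallest angle corresponds to the largest L_z, i.e. m_l = l = 7, giving L_z = 7ℏ.
cos θ_min = 7/√56, so θ_min ≈ 20.70°.

θ_min ≈ 20.70°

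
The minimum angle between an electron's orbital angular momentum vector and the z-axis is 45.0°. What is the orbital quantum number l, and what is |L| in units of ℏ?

At minimum angle, m_l = l, so cos θ = l/√(l(l+1)); cos²θ = l/(l+1) = 0.5000.
Solving: l = 1.
Then |L| = ℏ√(1·2) = √2 ℏ.

l = 1, |L| = √2 ℏ ≈ 1.414ℏ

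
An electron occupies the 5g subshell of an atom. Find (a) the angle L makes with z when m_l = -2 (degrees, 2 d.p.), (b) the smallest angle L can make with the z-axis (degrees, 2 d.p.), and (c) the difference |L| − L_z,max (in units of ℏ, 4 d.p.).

For 5g, l = 4.
For m_l = -2: cos θ = -2/√20, θ ≈ 116.57°.
cos θ_min = 4/√20, so θ_min ≈ 26.57°.
|L| − L_z,max = (2√5 − 4)ℏ ≈ 0.4721ℏ.

θ(m_l=-2) ≈ 116.57°; θ_min ≈ 26.57°; |L|−L_z,max ≈ 0.4721ℏ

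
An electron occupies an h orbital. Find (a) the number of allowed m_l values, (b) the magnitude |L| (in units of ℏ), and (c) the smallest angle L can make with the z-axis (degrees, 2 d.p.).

The letter h corresponds to l = 5.
There are 2l+1 = 11 values of m_l.
|L| = ℏ√(5·6) = √30 ℏ ≈ 5.477ℏ.
cos θ_min = 5/√30, so θ_min ≈ 24.09°.

11 values; |L| = √30 ℏ ≈ 5.477ℏ; θ_min ≈ 24.09°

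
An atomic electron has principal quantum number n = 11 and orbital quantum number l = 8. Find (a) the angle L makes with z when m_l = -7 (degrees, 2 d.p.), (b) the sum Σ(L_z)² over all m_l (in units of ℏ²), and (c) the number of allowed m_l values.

For m_l = -7: cos θ = -7/√72, θ ≈ 145.58°.
Σ m_l² = 408, so Σ(L_z)² = 408 ℏ².
There are 2l+1 = 17 values of m_l.

θ(m_l=-7) ≈ 145.58°; Σ(L_z)² = 408 ℏ²; 17 values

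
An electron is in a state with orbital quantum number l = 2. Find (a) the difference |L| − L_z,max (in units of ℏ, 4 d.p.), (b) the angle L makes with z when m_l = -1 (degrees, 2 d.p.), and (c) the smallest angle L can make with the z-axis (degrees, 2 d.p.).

|L|−L_z,max ≈ 0.4495ℏ; θ(m_l=-1) ≈ 114.09°; θ_min ≈ 35.26°

|L| − L_z,max = (√6 − 2)ℏ ≈ 0.4495ℏ.
For m_l = -1: cos θ = -1/√6, θ ≈ 114.09°.
cos θ_min = 2/√6, so θ_min ≈ 35.26°.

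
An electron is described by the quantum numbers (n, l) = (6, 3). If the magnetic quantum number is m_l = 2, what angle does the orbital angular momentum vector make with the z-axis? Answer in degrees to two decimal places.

|L| = ℏ√(l(l+1)) = 2√3 ℏ.
L_z = m_l ℏ = 2ℏ.
cos θ = L_z/|L| = 2/√12, so θ ≈ 54.74°.

θ ≈ 54.74°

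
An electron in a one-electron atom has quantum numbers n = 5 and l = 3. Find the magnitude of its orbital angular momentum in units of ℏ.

|L| = ℏ√(l(l+1)) = ℏ√(3·4) = 2√3 ℏ

|L| = 2√3 ℏ ≈ 3.464ℏ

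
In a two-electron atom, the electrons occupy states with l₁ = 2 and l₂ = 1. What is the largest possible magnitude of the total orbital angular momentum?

|L_tot|_max = 2√3 ℏ ≈ 3.464ℏ

L runs from |2 − 1| = 1 to 2 + 1 = 3.
So L can be 1, 2, 3.
The largest magnitude corresponds to L = 3: |L_tot| = ℏ√(3·4) = 2√3 ℏ.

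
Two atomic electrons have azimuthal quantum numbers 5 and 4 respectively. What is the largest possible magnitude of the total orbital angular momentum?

|L_tot|_max = 3√10 ℏ ≈ 9.487ℏ

The total orbital quantum number L ranges from |l₁ − l₂| to l₁ + l₂ in integer steps.
So L can be 1, 2, 3, 4, 5, 6, 7, 8, 9.
The largest magnitude corresponds to L = 9: |L_tot| = ℏ√(9·10) = 3√10 ℏ.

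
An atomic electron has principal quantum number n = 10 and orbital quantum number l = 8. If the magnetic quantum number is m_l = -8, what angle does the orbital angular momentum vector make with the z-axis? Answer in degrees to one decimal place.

θ ≈ 160.5°

|L|² = l(l+1)ℏ² = 72ℏ², so |L| = 6√2 ℏ.
L_z = m_l ℏ = −8ℏ.
cos θ = L_z/|L| = -8/√72, so θ ≈ 160.5°.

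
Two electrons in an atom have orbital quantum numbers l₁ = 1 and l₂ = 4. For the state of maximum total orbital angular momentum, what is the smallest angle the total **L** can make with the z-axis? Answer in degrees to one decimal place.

θ_min ≈ 24.1°

The total orbital quantum number L ranges from |l₁ − l₂| to l₁ + l₂ in integer steps.
So L can be 3, 4, 5.
The maximum is L = 5, with |L_tot| = ℏ√(5·6) = √30 ℏ.
The minimum angle with z is arccos(5/√30) ≈ 24.1°.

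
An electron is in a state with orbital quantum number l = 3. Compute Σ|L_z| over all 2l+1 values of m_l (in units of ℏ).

m_l runs from −3 to 3, i.e. {-3, -2, -1, 0, 1, 2, 3}.
Σ|m_l| = 2·3(3+1)/2 = 12.

Σ|L_z| = 12 ℏ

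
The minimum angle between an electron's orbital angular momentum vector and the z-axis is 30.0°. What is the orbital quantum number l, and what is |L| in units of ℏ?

l = 3, |L| = 2√3 ℏ ≈ 3.464ℏ

At minimum angle, m_l = l, so cos θ = l/√(l(l+1)); cos²θ = l/(l+1) = 0.7500.
Solving: l = 3.
Then |L| = ℏ√(3·4) = 2√3 ℏ.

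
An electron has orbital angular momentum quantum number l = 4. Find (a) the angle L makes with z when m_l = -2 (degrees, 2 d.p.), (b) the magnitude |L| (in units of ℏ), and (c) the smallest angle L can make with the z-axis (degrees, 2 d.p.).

θ(m_l=-2) ≈ 116.57°; |L| = 2√5 ℏ ≈ 4.472ℏ; θ_min ≈ 26.57°

For m_l = -2: cos θ = -2/√20, θ ≈ 116.57°.
|L| = ℏ√(4·5) = 2√5 ℏ ≈ 4.472ℏ.
cos θ_min = 4/√20, so θ_min ≈ 26.57°.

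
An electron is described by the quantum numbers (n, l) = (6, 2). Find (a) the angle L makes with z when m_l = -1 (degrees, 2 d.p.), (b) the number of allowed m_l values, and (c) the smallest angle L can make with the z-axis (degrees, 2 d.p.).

θ(m_l=-1) ≈ 114.09°; 5 values; θ_min ≈ 35.26°

For m_l = -1: cos θ = -1/√6, θ ≈ 114.09°.
There are 2l+1 = 5 values of m_l.
cos θ_min = 2/√6, so θ_min ≈ 35.26°.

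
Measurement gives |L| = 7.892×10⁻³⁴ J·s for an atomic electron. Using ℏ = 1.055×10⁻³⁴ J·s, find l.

l = 7

Dividing by ℏ: |L|/ℏ ≈ 7.481.
l(l+1) ≈ 7.481² ≈ 55.96, so l = 7.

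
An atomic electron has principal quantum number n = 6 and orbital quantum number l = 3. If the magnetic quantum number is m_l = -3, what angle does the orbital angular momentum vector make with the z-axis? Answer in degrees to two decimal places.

θ ≈ 150.00°

|L| = ℏ√(l(l+1)) = 2√3 ℏ.
L_z = m_l ℏ = −3ℏ.
cos θ = L_z/|L| = -3/√12, so θ ≈ 150.00°.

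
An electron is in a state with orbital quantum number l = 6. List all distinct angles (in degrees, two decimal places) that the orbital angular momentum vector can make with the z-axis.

|L| = ℏ√(l(l+1)) = √42 ℏ.
cos θ = m_l/√42 for each m_l ∈ {-6, -5, -4, -3, -2, -1, 0, 1, 2, 3, 4, 5, 6}.

θ ∈ {22.21°, 39.51°, 51.89°, 62.42°, 72.02°, 81.12°, 90.00°, 98.88°, 107.98°, 117.58°, 128.11°, 140.49°, 157.79°}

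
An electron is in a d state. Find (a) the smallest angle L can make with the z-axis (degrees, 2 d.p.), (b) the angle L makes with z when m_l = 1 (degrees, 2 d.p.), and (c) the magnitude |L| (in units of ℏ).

θ_min ≈ 35.26°; θ(m_l=1) ≈ 65.91°; |L| = √6 ℏ ≈ 2.449ℏ

The letter d corresponds to l = 2.
cos θ_min = 2/√6, so θ_min ≈ 35.26°.
For m_l = 1: cos θ = 1/√6, θ ≈ 65.91°.
|L| = ℏ√(2·3) = √6 ℏ ≈ 2.449ℏ.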